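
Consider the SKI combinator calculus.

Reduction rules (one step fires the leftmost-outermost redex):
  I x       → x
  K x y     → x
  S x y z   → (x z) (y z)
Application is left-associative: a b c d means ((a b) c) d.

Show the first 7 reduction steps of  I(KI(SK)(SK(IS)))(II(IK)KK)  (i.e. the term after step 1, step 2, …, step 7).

Answer: after 7 steps: IKKK

Derivation:
  start: I(KI(SK)(SK(IS)))(II(IK)KK)
  [1] KI(SK)(SK(IS))(II(IK)KK)
  [2] I(SK(IS))(II(IK)KK)
  [3] SK(IS)(II(IK)KK)
  [4] K(II(IK)KK)(IS(II(IK)KK))
  [5] II(IK)KK
  [6] I(IK)KK
  [7] IKKK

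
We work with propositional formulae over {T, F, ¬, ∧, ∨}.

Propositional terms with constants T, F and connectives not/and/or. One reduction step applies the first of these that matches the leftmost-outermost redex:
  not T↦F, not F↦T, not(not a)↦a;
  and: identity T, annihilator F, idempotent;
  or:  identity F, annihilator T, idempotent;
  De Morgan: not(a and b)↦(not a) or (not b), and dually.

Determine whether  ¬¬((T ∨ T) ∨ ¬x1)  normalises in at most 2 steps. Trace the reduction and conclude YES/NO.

Answer: NO — after 2 steps the term is T ∨ ¬x1, not yet normal

Reduction:
  start: ¬¬((T ∨ T) ∨ ¬x1)
  [1] (T ∨ T) ∨ ¬x1
  [2] T ∨ ¬x1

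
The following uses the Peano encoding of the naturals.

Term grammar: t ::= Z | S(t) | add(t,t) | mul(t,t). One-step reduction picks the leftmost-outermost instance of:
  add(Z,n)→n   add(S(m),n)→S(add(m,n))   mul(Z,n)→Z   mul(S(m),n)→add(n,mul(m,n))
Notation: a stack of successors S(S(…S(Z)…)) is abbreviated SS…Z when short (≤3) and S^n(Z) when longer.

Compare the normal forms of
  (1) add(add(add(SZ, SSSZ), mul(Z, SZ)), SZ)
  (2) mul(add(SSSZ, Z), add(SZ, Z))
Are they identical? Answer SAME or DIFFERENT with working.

Term A:
  start: add(add(add(SZ, SSSZ), mul(Z, SZ)), SZ)
  →1  add(add(S(add(Z, SSSZ)), mul(Z, SZ)), SZ)
  →2  add(S(add(add(Z, SSSZ), mul(Z, SZ))), SZ)
  →3  S(add(add(add(Z, SSSZ), mul(Z, SZ)), SZ))
  →4  S(add(add(SSSZ, mul(Z, SZ)), SZ))
  →5  S(add(S(add(SSZ, mul(Z, SZ))), SZ))
  →6  S(S(add(add(SSZ, mul(Z, SZ)), SZ)))
  →7  S(S(add(S(add(SZ, mul(Z, SZ))), SZ)))
  →8  S(S(S(add(add(SZ, mul(Z, SZ)), SZ))))
  →9  S(S(S(add(S(add(Z, mul(Z, SZ))), SZ))))
  →10  S(S(S(S(add(add(Z, mul(Z, SZ)), SZ)))))
  →11  S(S(S(S(add(mul(Z, SZ), SZ)))))
  →12  S(S(S(S(add(Z, SZ)))))
  →13  S^5(Z)

Term B:
  start: mul(add(SSSZ, Z), add(SZ, Z))
  →1  mul(S(add(SSZ, Z)), add(SZ, Z))
  →2  add(add(SZ, Z), mul(add(SSZ, Z), add(SZ, Z)))
  →3  add(S(add(Z, Z)), mul(add(SSZ, Z), add(SZ, Z)))
  →4  S(add(add(Z, Z), mul(add(SSZ, Z), add(SZ, Z))))
  →5  S(add(Z, mul(add(SSZ, Z), add(SZ, Z))))
  →6  S(mul(add(SSZ, Z), add(SZ, Z)))
  →7  S(mul(S(add(SZ, Z)), add(SZ, Z)))
  →8  S(add(add(SZ, Z), mul(add(SZ, Z), add(SZ, Z))))
  →9  S(add(S(add(Z, Z)), mul(add(SZ, Z), add(SZ, Z))))
  →10  S(S(add(add(Z, Z), mul(add(SZ, Z), add(SZ, Z)))))
  →11  S(S(add(Z, mul(add(SZ, Z), add(SZ, Z)))))
  →12  S(S(mul(add(SZ, Z), add(SZ, Z))))
  →13  S(S(mul(S(add(Z, Z)), add(SZ, Z))))
  →14  S(S(add(add(SZ, Z), mul(add(Z, Z), add(SZ, Z)))))
  →15  S(S(add(S(add(Z, Z)), mul(add(Z, Z), add(SZ, Z)))))
  →16  S(S(S(add(add(Z, Z), mul(add(Z, Z), add(SZ, Z))))))
  →17  S(S(S(add(Z, mul(add(Z, Z), add(SZ, Z))))))
  →18  S(S(S(mul(add(Z, Z), add(SZ, Z)))))
  →19  S(S(S(mul(Z, add(SZ, Z)))))
  →20  SSSZ

Answer: DIFFERENT — A ⇓ S^5(Z), B ⇓ SSSZ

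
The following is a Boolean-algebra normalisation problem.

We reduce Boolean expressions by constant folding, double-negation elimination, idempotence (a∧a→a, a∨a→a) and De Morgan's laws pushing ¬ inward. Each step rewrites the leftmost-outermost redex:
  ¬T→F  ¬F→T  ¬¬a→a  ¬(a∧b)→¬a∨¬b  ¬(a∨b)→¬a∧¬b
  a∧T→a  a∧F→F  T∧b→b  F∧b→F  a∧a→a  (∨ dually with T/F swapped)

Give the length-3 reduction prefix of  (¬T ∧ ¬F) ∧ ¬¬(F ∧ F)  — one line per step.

Answer: after 3 steps: F

Derivation:
  start: (¬T ∧ ¬F) ∧ ¬¬(F ∧ F)
  →1  (F ∧ ¬F) ∧ ¬¬(F ∧ F)
  →2  F ∧ ¬¬(F ∧ F)
  →3  F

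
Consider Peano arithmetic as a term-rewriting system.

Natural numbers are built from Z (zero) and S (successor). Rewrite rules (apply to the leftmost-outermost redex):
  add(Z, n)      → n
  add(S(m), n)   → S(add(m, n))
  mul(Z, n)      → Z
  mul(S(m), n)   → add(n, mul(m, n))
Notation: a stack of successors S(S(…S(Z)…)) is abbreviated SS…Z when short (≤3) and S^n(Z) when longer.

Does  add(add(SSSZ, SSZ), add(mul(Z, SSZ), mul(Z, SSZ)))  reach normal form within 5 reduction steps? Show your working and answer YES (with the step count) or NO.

Answer: NO — after 5 steps the term is S(S(add(S(add(Z, SSZ)), add(mul(Z, SSZ), mul(Z, SSZ))))), not yet normal

Working:
  start: add(add(SSSZ, SSZ), add(mul(Z, SSZ), mul(Z, SSZ)))
  →1  add(S(add(SSZ, SSZ)), add(mul(Z, SSZ), mul(Z, SSZ)))
  →2  S(add(add(SSZ, SSZ), add(mul(Z, SSZ), mul(Z, SSZ))))
  →3  S(add(S(add(SZ, SSZ)), add(mul(Z, SSZ), mul(Z, SSZ))))
  →4  S(S(add(add(SZ, SSZ), add(mul(Z, SSZ), mul(Z, SSZ)))))
  →5  S(S(add(S(add(Z, SSZ)), add(mul(Z, SSZ), mul(Z, SSZ)))))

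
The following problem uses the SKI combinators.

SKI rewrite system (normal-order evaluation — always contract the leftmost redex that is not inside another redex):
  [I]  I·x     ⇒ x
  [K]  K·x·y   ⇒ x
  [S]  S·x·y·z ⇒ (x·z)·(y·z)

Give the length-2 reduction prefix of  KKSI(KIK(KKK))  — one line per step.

  start: KKSI(KIK(KKK))
  [1] KI(KIK(KKK))
  [2] I

Answer: after 2 steps: I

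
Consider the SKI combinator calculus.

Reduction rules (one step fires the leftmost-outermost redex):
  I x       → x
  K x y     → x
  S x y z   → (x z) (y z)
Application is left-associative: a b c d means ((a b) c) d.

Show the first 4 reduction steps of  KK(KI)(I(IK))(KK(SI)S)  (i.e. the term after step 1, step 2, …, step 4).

Answer: after 4 steps: K

Derivation:
  start: KK(KI)(I(IK))(KK(SI)S)
  →1  K(I(IK))(KK(SI)S)
  →2  I(IK)
  →3  IK
  →4  K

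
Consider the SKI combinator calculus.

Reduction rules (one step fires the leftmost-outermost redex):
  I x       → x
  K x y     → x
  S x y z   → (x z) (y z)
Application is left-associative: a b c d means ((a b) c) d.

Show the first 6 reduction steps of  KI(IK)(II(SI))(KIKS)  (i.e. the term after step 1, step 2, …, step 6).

  start: KI(IK)(II(SI))(KIKS)
  →1  I(II(SI))(KIKS)
  →2  II(SI)(KIKS)
  →3  I(SI)(KIKS)
  →4  SI(KIKS)
  →5  SI(IS)
  →6  SIS

Answer: after 6 steps: SIS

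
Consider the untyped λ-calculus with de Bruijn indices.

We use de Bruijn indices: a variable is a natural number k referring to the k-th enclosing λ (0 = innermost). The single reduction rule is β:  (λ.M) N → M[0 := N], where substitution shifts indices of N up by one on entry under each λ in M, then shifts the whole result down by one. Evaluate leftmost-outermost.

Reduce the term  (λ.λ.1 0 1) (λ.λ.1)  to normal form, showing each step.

Answer: normal form = λ.0  (in 3 steps)

Reduction:
  start: (λ.λ.1 0 1) (λ.λ.1)
  →1  λ.(λ.λ.1) 0 (λ.λ.1)
  →2  λ.(λ.1) (λ.λ.1)
  →3  λ.0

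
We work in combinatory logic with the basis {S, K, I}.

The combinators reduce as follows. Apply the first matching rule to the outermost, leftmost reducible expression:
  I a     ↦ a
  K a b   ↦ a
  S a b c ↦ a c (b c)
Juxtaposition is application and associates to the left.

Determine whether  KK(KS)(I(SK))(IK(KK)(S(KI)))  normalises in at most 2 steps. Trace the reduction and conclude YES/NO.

Answer: NO — after 2 steps the term is I(SK), not yet normal

Reduction:
  start: KK(KS)(I(SK))(IK(KK)(S(KI)))
  →1  K(I(SK))(IK(KK)(S(KI)))
  →2  I(SK)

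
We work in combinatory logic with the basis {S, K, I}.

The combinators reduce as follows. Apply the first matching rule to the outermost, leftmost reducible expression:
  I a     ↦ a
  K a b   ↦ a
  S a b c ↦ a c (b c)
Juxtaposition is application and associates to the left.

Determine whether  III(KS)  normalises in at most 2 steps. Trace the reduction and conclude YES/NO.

Answer: NO — after 2 steps the term is I(KS), not yet normal

Derivation:
  start: III(KS)
  [1] II(KS)
  [2] I(KS)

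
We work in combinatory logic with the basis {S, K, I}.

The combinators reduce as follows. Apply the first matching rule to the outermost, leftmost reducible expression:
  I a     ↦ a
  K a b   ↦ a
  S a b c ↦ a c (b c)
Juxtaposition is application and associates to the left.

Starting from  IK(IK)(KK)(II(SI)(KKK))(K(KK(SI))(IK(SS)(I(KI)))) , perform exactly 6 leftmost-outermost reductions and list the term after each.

  start: IK(IK)(KK)(II(SI)(KKK))(K(KK(SI))(IK(SS)(I(KI))))
  step 1: K(IK)(KK)(II(SI)(KKK))(K(KK(SI))(IK(SS)(I(KI))))
  step 2: IK(II(SI)(KKK))(K(KK(SI))(IK(SS)(I(KI))))
  step 3: K(II(SI)(KKK))(K(KK(SI))(IK(SS)(I(KI))))
  step 4: II(SI)(KKK)
  step 5: I(SI)(KKK)
  step 6: SI(KKK)

Answer: after 6 steps: SI(KKK)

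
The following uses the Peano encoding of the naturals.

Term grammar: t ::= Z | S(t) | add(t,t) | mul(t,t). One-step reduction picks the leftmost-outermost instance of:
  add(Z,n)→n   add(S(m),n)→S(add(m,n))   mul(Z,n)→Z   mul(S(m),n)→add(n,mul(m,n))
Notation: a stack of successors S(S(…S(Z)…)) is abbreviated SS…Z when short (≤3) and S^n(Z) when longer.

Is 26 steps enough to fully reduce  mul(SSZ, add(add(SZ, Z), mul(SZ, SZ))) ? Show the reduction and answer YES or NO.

  start: mul(SSZ, add(add(SZ, Z), mul(SZ, SZ)))
  →1  add(add(add(SZ, Z), mul(SZ, SZ)), mul(SZ, add(add(SZ, Z), mul(SZ, SZ))))
  →2  add(add(S(add(Z, Z)), mul(SZ, SZ)), mul(SZ, add(add(SZ, Z), mul(SZ, SZ))))
  →3  add(S(add(add(Z, Z), mul(SZ, SZ))), mul(SZ, add(add(SZ, Z), mul(SZ, SZ))))
  →4  S(add(add(add(Z, Z), mul(SZ, SZ)), mul(SZ, add(add(SZ, Z), mul(SZ, SZ)))))
  →5  S(add(add(Z, mul(SZ, SZ)), mul(SZ, add(add(SZ, Z), mul(SZ, SZ)))))
  →6  S(add(mul(SZ, SZ), mul(SZ, add(add(SZ, Z), mul(SZ, SZ)))))
  →7  S(add(add(SZ, mul(Z, SZ)), mul(SZ, add(add(SZ, Z), mul(SZ, SZ)))))
  →8  S(add(S(add(Z, mul(Z, SZ))), mul(SZ, add(add(SZ, Z), mul(SZ, SZ)))))
  →9  S(S(add(add(Z, mul(Z, SZ)), mul(SZ, add(add(SZ, Z), mul(SZ, SZ))))))
  →10  S(S(add(mul(Z, SZ), mul(SZ, add(add(SZ, Z), mul(SZ, SZ))))))
  →11  S(S(add(Z, mul(SZ, add(add(SZ, Z), mul(SZ, SZ))))))
  →12  S(S(mul(SZ, add(add(SZ, Z), mul(SZ, SZ)))))
  →13  S(S(add(add(add(SZ, Z), mul(SZ, SZ)), mul(Z, add(add(SZ, Z), mul(SZ, SZ))))))
  →14  S(S(add(add(S(add(Z, Z)), mul(SZ, SZ)), mul(Z, add(add(SZ, Z), mul(SZ, SZ))))))
  →15  S(S(add(S(add(add(Z, Z), mul(SZ, SZ))), mul(Z, add(add(SZ, Z), mul(SZ, SZ))))))
  →16  S(S(S(add(add(add(Z, Z), mul(SZ, SZ)), mul(Z, add(add(SZ, Z), mul(SZ, SZ)))))))
  →17  S(S(S(add(add(Z, mul(SZ, SZ)), mul(Z, add(add(SZ, Z), mul(SZ, SZ)))))))
  →18  S(S(S(add(mul(SZ, SZ), mul(Z, add(add(SZ, Z), mul(SZ, SZ)))))))
  →19  S(S(S(add(add(SZ, mul(Z, SZ)), mul(Z, add(add(SZ, Z), mul(SZ, SZ)))))))
  →20  S(S(S(add(S(add(Z, mul(Z, SZ))), mul(Z, add(add(SZ, Z), mul(SZ, SZ)))))))
  →21  S(S(S(S(add(add(Z, mul(Z, SZ)), mul(Z, add(add(SZ, Z), mul(SZ, SZ))))))))
  →22  S(S(S(S(add(mul(Z, SZ), mul(Z, add(add(SZ, Z), mul(SZ, SZ))))))))
  →23  S(S(S(S(add(Z, mul(Z, add(add(SZ, Z), mul(SZ, SZ))))))))
  →24  S(S(S(S(mul(Z, add(add(SZ, Z), mul(SZ, SZ)))))))
  →25  S^4(Z)

Answer: YES — reaches normal form S^4(Z) in 25 ≤ 26 steps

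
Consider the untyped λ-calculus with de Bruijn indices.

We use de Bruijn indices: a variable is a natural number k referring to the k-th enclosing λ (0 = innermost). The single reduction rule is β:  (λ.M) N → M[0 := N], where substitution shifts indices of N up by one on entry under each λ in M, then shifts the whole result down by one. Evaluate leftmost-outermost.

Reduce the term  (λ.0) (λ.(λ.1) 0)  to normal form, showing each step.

  start: (λ.0) (λ.(λ.1) 0)
  →1  λ.(λ.1) 0
  →2  λ.0

Answer: normal form = λ.0  (in 2 steps)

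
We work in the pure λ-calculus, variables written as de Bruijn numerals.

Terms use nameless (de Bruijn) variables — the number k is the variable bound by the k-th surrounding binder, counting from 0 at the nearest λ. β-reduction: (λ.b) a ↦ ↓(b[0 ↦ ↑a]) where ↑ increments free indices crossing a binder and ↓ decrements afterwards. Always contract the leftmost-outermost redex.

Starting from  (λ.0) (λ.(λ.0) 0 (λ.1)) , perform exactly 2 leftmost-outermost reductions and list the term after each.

  start: (λ.0) (λ.(λ.0) 0 (λ.1))
  step 1: λ.(λ.0) 0 (λ.1)
  step 2: λ.0 (λ.1)

Answer: after 2 steps: λ.0 (λ.1)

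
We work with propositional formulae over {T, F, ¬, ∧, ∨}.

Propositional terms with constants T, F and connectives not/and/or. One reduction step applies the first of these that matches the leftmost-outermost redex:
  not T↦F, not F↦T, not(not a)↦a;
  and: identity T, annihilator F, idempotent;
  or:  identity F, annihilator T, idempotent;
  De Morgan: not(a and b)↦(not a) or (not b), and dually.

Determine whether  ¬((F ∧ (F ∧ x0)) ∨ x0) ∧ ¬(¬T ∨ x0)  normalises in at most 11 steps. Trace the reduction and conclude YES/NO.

  start: ¬((F ∧ (F ∧ x0)) ∨ x0) ∧ ¬(¬T ∨ x0)
  →1  (¬(F ∧ (F ∧ x0)) ∧ ¬x0) ∧ ¬(¬T ∨ x0)
  →2  ((¬F ∨ ¬(F ∧ x0)) ∧ ¬x0) ∧ ¬(¬T ∨ x0)
  →3  ((T ∨ ¬(F ∧ x0)) ∧ ¬x0) ∧ ¬(¬T ∨ x0)
  →4  (T ∧ ¬x0) ∧ ¬(¬T ∨ x0)
  →5  ¬x0 ∧ ¬(¬T ∨ x0)
  →6  ¬x0 ∧ (¬¬T ∧ ¬x0)
  →7  ¬x0 ∧ (T ∧ ¬x0)
  →8  ¬x0 ∧ ¬x0
  →9  ¬x0

Answer: YES — reaches normal form ¬x0 in 9 ≤ 11 steps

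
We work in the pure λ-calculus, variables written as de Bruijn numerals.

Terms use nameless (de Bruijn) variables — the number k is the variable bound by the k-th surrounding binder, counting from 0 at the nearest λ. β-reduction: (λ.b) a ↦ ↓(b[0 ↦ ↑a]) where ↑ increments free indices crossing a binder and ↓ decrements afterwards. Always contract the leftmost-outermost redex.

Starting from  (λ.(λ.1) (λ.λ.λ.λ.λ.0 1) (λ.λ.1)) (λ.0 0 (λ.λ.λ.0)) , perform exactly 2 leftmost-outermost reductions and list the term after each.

  start: (λ.(λ.1) (λ.λ.λ.λ.λ.0 1) (λ.λ.1)) (λ.0 0 (λ.λ.λ.0))
  [1] (λ.λ.0 0 (λ.λ.λ.0)) (λ.λ.λ.λ.λ.0 1) (λ.λ.1)
  [2] (λ.0 0 (λ.λ.λ.0)) (λ.λ.1)

Answer: after 2 steps: (λ.0 0 (λ.λ.λ.0)) (λ.λ.1)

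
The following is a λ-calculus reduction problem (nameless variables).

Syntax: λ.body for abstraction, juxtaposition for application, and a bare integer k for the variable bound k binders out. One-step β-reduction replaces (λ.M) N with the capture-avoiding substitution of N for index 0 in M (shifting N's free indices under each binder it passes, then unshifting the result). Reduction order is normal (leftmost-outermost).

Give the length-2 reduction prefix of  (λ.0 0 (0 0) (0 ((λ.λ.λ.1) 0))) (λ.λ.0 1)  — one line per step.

Answer: after 2 steps: (λ.0 (λ.λ.0 1)) ((λ.λ.0 1) (λ.λ.0 1)) ((λ.λ.0 1) ((λ.λ.λ.1) (λ.λ.0 1)))

Derivation:
  start: (λ.0 0 (0 0) (0 ((λ.λ.λ.1) 0))) (λ.λ.0 1)
  →1  (λ.λ.0 1) (λ.λ.0 1) ((λ.λ.0 1) (λ.λ.0 1)) ((λ.λ.0 1) ((λ.λ.λ.1) (λ.λ.0 1)))
  →2  (λ.0 (λ.λ.0 1)) ((λ.λ.0 1) (λ.λ.0 1)) ((λ.λ.0 1) ((λ.λ.λ.1) (λ.λ.0 1)))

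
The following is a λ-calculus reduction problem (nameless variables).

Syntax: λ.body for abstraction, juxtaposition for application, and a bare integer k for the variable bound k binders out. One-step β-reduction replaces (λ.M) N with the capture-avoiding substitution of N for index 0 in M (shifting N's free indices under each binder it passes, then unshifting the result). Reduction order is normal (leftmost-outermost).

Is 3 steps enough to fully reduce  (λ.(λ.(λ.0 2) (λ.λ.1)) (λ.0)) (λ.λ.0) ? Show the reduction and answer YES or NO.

Answer: NO — after 3 steps the term is (λ.λ.1) (λ.λ.0), not yet normal

Derivation:
  start: (λ.(λ.(λ.0 2) (λ.λ.1)) (λ.0)) (λ.λ.0)
  step 1: (λ.(λ.0 (λ.λ.0)) (λ.λ.1)) (λ.0)
  step 2: (λ.0 (λ.λ.0)) (λ.λ.1)
  step 3: (λ.λ.1) (λ.λ.0)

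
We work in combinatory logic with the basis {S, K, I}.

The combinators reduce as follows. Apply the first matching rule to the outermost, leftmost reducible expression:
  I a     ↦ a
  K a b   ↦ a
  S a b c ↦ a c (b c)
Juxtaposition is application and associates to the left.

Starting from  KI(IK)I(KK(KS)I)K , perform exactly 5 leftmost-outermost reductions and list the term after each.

Answer: after 5 steps: I

Reduction:
  start: KI(IK)I(KK(KS)I)K
  [1] II(KK(KS)I)K
  [2] I(KK(KS)I)K
  [3] KK(KS)IK
  [4] KIK
  [5] I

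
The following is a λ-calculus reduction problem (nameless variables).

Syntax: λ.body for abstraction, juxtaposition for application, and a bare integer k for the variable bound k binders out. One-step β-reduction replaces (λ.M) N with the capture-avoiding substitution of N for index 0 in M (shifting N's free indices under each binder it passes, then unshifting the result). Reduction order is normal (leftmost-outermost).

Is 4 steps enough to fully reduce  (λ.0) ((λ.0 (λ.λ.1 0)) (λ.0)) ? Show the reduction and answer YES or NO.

Answer: YES — reaches normal form λ.λ.1 0 in 3 ≤ 4 steps

Working:
  start: (λ.0) ((λ.0 (λ.λ.1 0)) (λ.0))
  step 1: (λ.0 (λ.λ.1 0)) (λ.0)
  step 2: (λ.0) (λ.λ.1 0)
  step 3: λ.λ.1 0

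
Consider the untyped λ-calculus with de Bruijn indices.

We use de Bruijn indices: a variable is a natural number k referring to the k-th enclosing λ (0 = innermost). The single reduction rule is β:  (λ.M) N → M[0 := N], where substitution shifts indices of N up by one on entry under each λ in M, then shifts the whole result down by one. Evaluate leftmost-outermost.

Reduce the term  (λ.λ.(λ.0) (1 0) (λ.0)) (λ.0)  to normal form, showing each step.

Answer: normal form = λ.0 (λ.0)  (in 3 steps)

Derivation:
  start: (λ.λ.(λ.0) (1 0) (λ.0)) (λ.0)
  →1  λ.(λ.0) ((λ.0) 0) (λ.0)
  →2  λ.(λ.0) 0 (λ.0)
  →3  λ.0 (λ.0)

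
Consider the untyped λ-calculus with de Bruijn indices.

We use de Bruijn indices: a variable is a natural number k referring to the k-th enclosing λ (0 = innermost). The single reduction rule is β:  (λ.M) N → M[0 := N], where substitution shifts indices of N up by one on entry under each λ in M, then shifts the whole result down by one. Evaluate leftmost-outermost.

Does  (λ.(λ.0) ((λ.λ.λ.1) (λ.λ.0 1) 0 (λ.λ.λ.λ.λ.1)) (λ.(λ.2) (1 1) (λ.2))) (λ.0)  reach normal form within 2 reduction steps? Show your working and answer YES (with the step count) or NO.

Answer: NO — after 2 steps the term is (λ.λ.λ.1) (λ.λ.0 1) (λ.0) (λ.λ.λ.λ.λ.1) (λ.(λ.λ.0) ((λ.0) (λ.0)) (λ.λ.0)), not yet normal

Reduction:
  start: (λ.(λ.0) ((λ.λ.λ.1) (λ.λ.0 1) 0 (λ.λ.λ.λ.λ.1)) (λ.(λ.2) (1 1) (λ.2))) (λ.0)
  [1] (λ.0) ((λ.λ.λ.1) (λ.λ.0 1) (λ.0) (λ.λ.λ.λ.λ.1)) (λ.(λ.λ.0) ((λ.0) (λ.0)) (λ.λ.0))
  [2] (λ.λ.λ.1) (λ.λ.0 1) (λ.0) (λ.λ.λ.λ.λ.1) (λ.(λ.λ.0) ((λ.0) (λ.0)) (λ.λ.0))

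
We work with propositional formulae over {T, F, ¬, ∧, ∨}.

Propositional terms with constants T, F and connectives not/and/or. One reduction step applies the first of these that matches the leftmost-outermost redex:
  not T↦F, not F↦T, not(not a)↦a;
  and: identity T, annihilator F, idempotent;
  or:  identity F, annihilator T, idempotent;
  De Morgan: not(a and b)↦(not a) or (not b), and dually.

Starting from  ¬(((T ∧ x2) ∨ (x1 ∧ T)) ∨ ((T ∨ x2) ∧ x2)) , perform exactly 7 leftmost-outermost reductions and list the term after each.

  start: ¬(((T ∧ x2) ∨ (x1 ∧ T)) ∨ ((T ∨ x2) ∧ x2))
  step 1: ¬((T ∧ x2) ∨ (x1 ∧ T)) ∧ ¬((T ∨ x2) ∧ x2)
  step 2: (¬(T ∧ x2) ∧ ¬(x1 ∧ T)) ∧ ¬((T ∨ x2) ∧ x2)
  step 3: ((¬T ∨ ¬x2) ∧ ¬(x1 ∧ T)) ∧ ¬((T ∨ x2) ∧ x2)
  step 4: ((F ∨ ¬x2) ∧ ¬(x1 ∧ T)) ∧ ¬((T ∨ x2) ∧ x2)
  step 5: (¬x2 ∧ ¬(x1 ∧ T)) ∧ ¬((T ∨ x2) ∧ x2)
  step 6: (¬x2 ∧ (¬x1 ∨ ¬T)) ∧ ¬((T ∨ x2) ∧ x2)
  step 7: (¬x2 ∧ (¬x1 ∨ F)) ∧ ¬((T ∨ x2) ∧ x2)

Answer: after 7 steps: (¬x2 ∧ (¬x1 ∨ F)) ∧ ¬((T ∨ x2) ∧ x2)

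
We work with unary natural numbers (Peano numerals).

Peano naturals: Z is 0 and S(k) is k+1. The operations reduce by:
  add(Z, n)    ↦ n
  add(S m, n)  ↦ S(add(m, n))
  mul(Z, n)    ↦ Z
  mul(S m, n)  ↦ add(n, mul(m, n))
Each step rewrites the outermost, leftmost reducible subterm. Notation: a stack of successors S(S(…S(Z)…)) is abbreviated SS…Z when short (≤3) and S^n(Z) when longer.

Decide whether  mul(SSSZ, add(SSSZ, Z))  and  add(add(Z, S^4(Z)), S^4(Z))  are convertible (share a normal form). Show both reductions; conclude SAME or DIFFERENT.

Answer: DIFFERENT — A ⇓ S^9(Z), B ⇓ S^8(Z)

Reduction:
Term A:
  start: mul(SSSZ, add(SSSZ, Z))
  →1  add(add(SSSZ, Z), mul(SSZ, add(SSSZ, Z)))
  →2  add(S(add(SSZ, Z)), mul(SSZ, add(SSSZ, Z)))
  →3  S(add(add(SSZ, Z), mul(SSZ, add(SSSZ, Z))))
  →4  S(add(S(add(SZ, Z)), mul(SSZ, add(SSSZ, Z))))
  →5  S(S(add(add(SZ, Z), mul(SSZ, add(SSSZ, Z)))))
  →6  S(S(add(S(add(Z, Z)), mul(SSZ, add(SSSZ, Z)))))
  →7  S(S(S(add(add(Z, Z), mul(SSZ, add(SSSZ, Z))))))
  →8  S(S(S(add(Z, mul(SSZ, add(SSSZ, Z))))))
  →9  S(S(S(mul(SSZ, add(SSSZ, Z)))))
  →10  S(S(S(add(add(SSSZ, Z), mul(SZ, add(SSSZ, Z))))))
  →11  S(S(S(add(S(add(SSZ, Z)), mul(SZ, add(SSSZ, Z))))))
  →12  S(S(S(S(add(add(SSZ, Z), mul(SZ, add(SSSZ, Z)))))))
  →13  S(S(S(S(add(S(add(SZ, Z)), mul(SZ, add(SSSZ, Z)))))))
  →14  S(S(S(S(S(add(add(SZ, Z), mul(SZ, add(SSSZ, Z))))))))
  →15  S(S(S(S(S(add(S(add(Z, Z)), mul(SZ, add(SSSZ, Z))))))))
  →16  S(S(S(S(S(S(add(add(Z, Z), mul(SZ, add(SSSZ, Z)))))))))
  →17  S(S(S(S(S(S(add(Z, mul(SZ, add(SSSZ, Z)))))))))
  →18  S(S(S(S(S(S(mul(SZ, add(SSSZ, Z))))))))
  →19  S(S(S(S(S(S(add(add(SSSZ, Z), mul(Z, add(SSSZ, Z)))))))))
  →20  S(S(S(S(S(S(add(S(add(SSZ, Z)), mul(Z, add(SSSZ, Z)))))))))
  →21  S(S(S(S(S(S(S(add(add(SSZ, Z), mul(Z, add(SSSZ, Z))))))))))
  →22  S(S(S(S(S(S(S(add(S(add(SZ, Z)), mul(Z, add(SSSZ, Z))))))))))
  →23  S(S(S(S(S(S(S(S(add(add(SZ, Z), mul(Z, add(SSSZ, Z)))))))))))
  →24  S(S(S(S(S(S(S(S(add(S(add(Z, Z)), mul(Z, add(SSSZ, Z)))))))))))
  →25  S(S(S(S(S(S(S(S(S(add(add(Z, Z), mul(Z, add(SSSZ, Z))))))))))))
  →26  S(S(S(S(S(S(S(S(S(add(Z, mul(Z, add(SSSZ, Z))))))))))))
  →27  S(S(S(S(S(S(S(S(S(mul(Z, add(SSSZ, Z)))))))))))
  →28  S^9(Z)

Term B:
  start: add(add(Z, S^4(Z)), S^4(Z))
  →1  add(S^4(Z), S^4(Z))
  →2  S(add(SSSZ, S^4(Z)))
  →3  S(S(add(SSZ, S^4(Z))))
  →4  S(S(S(add(SZ, S^4(Z)))))
  →5  S(S(S(S(add(Z, S^4(Z))))))
  →6  S^8(Z)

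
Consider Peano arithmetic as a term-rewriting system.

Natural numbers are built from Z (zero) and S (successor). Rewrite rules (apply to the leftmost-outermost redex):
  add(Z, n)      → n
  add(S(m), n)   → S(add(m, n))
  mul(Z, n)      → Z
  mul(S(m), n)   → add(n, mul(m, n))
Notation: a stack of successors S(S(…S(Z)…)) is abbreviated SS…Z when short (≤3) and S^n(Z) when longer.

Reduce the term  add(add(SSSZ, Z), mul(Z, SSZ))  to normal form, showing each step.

  start: add(add(SSSZ, Z), mul(Z, SSZ))
  [1] add(S(add(SSZ, Z)), mul(Z, SSZ))
  [2] S(add(add(SSZ, Z), mul(Z, SSZ)))
  [3] S(add(S(add(SZ, Z)), mul(Z, SSZ)))
  [4] S(S(add(add(SZ, Z), mul(Z, SSZ))))
  [5] S(S(add(S(add(Z, Z)), mul(Z, SSZ))))
  [6] S(S(S(add(add(Z, Z), mul(Z, SSZ)))))
  [7] S(S(S(add(Z, mul(Z, SSZ)))))
  [8] S(S(S(mul(Z, SSZ))))
  [9] SSSZ

Answer: normal form = SSSZ  (in 9 steps)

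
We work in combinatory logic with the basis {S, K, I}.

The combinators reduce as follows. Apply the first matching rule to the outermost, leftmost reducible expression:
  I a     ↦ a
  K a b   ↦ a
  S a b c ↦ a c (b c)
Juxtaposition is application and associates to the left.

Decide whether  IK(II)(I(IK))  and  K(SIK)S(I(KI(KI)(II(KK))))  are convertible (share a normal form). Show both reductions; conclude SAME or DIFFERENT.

Answer: DIFFERENT — A ⇓ I, B ⇓ K

Working:
Term A:
  start: IK(II)(I(IK))
  [1] K(II)(I(IK))
  [2] II
  [3] I

Term B:
  start: K(SIK)S(I(KI(KI)(II(KK))))
  [1] SIK(I(KI(KI)(II(KK))))
  [2] I(I(KI(KI)(II(KK))))(K(I(KI(KI)(II(KK)))))
  [3] I(KI(KI)(II(KK)))(K(I(KI(KI)(II(KK)))))
  [4] KI(KI)(II(KK))(K(I(KI(KI)(II(KK)))))
  [5] I(II(KK))(K(I(KI(KI)(II(KK)))))
  [6] II(KK)(K(I(KI(KI)(II(KK)))))
  [7] I(KK)(K(I(KI(KI)(II(KK)))))
  [8] KK(K(I(KI(KI)(II(KK)))))
  [9] K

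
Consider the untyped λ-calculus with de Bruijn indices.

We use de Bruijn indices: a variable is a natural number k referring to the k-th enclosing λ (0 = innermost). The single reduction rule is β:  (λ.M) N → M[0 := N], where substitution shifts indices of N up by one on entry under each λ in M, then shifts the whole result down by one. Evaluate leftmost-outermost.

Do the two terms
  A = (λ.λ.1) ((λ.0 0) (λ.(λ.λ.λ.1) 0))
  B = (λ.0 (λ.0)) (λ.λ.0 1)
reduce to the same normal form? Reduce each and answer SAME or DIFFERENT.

Answer: DIFFERENT — A ⇓ λ.λ.λ.1, B ⇓ λ.0 (λ.0)

Reduction:
Term A:
  start: (λ.λ.1) ((λ.0 0) (λ.(λ.λ.λ.1) 0))
  [1] λ.(λ.0 0) (λ.(λ.λ.λ.1) 0)
  [2] λ.(λ.(λ.λ.λ.1) 0) (λ.(λ.λ.λ.1) 0)
  [3] λ.(λ.λ.λ.1) (λ.(λ.λ.λ.1) 0)
  [4] λ.λ.λ.1

Term B:
  start: (λ.0 (λ.0)) (λ.λ.0 1)
  [1] (λ.λ.0 1) (λ.0)
  [2] λ.0 (λ.0)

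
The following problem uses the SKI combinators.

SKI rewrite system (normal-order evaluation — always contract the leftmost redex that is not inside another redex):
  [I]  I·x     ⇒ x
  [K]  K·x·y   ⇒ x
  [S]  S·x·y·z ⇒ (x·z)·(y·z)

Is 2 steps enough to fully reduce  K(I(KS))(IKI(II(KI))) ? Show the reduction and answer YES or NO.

Answer: YES — reaches normal form KS in 2 ≤ 2 steps

Derivation:
  start: K(I(KS))(IKI(II(KI)))
  →1  I(KS)
  →2  KS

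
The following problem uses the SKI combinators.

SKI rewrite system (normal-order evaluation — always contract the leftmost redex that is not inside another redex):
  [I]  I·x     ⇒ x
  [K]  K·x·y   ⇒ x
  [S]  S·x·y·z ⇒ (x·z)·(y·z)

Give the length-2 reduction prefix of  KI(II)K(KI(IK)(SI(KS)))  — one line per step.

Answer: after 2 steps: K(KI(IK)(SI(KS)))

Derivation:
  start: KI(II)K(KI(IK)(SI(KS)))
  [1] IK(KI(IK)(SI(KS)))
  [2] K(KI(IK)(SI(KS)))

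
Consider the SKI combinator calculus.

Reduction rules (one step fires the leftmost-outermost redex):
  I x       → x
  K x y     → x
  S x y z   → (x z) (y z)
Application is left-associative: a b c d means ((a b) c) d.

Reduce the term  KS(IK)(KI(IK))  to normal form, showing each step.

  start: KS(IK)(KI(IK))
  →1  S(KI(IK))
  →2  SI

Answer: normal form = SI  (in 2 steps)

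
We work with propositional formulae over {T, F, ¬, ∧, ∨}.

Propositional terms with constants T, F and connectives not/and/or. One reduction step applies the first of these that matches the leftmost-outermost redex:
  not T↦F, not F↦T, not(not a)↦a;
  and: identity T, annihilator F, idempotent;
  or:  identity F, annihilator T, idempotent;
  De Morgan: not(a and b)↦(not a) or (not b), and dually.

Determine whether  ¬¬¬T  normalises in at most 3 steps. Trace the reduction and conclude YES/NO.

Answer: YES — reaches normal form F in 2 ≤ 3 steps

Working:
  start: ¬¬¬T
  →1  ¬T
  →2  F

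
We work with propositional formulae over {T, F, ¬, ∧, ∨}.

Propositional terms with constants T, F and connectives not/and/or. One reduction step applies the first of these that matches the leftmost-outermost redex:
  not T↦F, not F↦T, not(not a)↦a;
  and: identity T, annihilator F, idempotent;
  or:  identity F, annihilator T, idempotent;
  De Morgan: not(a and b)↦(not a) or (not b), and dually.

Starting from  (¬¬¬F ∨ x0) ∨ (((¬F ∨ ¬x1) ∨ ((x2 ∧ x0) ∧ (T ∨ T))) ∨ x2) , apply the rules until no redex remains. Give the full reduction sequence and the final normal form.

  start: (¬¬¬F ∨ x0) ∨ (((¬F ∨ ¬x1) ∨ ((x2 ∧ x0) ∧ (T ∨ T))) ∨ x2)
  →1  (¬F ∨ x0) ∨ (((¬F ∨ ¬x1) ∨ ((x2 ∧ x0) ∧ (T ∨ T))) ∨ x2)
  →2  (T ∨ x0) ∨ (((¬F ∨ ¬x1) ∨ ((x2 ∧ x0) ∧ (T ∨ T))) ∨ x2)
  →3  T ∨ (((¬F ∨ ¬x1) ∨ ((x2 ∧ x0) ∧ (T ∨ T))) ∨ x2)
  →4  T

Answer: normal form = T  (in 4 steps)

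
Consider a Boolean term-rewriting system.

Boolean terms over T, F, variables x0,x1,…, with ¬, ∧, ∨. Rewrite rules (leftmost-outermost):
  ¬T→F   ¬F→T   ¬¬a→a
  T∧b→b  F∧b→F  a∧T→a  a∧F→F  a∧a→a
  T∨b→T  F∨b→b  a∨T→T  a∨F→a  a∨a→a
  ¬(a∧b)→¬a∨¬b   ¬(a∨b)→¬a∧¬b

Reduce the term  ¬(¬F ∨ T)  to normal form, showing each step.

  start: ¬(¬F ∨ T)
  [1] ¬¬F ∧ ¬T
  [2] F ∧ ¬T
  [3] F

Answer: normal form = F  (in 3 steps)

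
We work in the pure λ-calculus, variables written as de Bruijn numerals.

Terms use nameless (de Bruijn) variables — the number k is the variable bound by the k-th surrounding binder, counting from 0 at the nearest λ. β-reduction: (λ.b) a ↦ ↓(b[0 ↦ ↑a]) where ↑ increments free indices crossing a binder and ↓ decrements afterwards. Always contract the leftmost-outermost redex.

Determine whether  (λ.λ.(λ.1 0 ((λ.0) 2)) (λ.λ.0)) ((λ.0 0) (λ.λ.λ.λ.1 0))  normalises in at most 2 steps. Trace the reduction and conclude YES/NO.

  start: (λ.λ.(λ.1 0 ((λ.0) 2)) (λ.λ.0)) ((λ.0 0) (λ.λ.λ.λ.1 0))
  →1  λ.(λ.1 0 ((λ.0) ((λ.0 0) (λ.λ.λ.λ.1 0)))) (λ.λ.0)
  →2  λ.0 (λ.λ.0) ((λ.0) ((λ.0 0) (λ.λ.λ.λ.1 0)))

Answer: NO — after 2 steps the term is λ.0 (λ.λ.0) ((λ.0) ((λ.0 0) (λ.λ.λ.λ.1 0))), not yet normal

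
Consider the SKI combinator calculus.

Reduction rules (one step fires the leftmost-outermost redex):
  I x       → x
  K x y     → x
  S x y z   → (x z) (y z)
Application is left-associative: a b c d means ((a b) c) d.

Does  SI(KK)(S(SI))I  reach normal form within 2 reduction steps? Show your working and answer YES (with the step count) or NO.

Answer: NO — after 2 steps the term is S(SI)(KK(S(SI)))I, not yet normal

Derivation:
  start: SI(KK)(S(SI))I
  [1] I(S(SI))(KK(S(SI)))I
  [2] S(SI)(KK(S(SI)))I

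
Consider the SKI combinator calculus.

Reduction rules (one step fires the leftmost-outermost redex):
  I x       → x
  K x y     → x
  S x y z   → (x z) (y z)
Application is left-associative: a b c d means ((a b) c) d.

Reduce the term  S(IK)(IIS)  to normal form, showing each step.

  start: S(IK)(IIS)
  [1] SK(IIS)
  [2] SK(IS)
  [3] SKS

Answer: normal form = SKS  (in 3 steps)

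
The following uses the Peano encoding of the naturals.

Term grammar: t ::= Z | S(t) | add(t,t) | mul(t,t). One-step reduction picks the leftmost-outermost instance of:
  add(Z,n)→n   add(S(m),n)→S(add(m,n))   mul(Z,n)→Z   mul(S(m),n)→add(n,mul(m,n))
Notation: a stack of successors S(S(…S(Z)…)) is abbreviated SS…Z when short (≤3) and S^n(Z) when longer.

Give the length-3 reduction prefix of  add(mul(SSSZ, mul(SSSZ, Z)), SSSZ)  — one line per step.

Answer: after 3 steps: add(add(mul(SSZ, Z), mul(SSZ, mul(SSSZ, Z))), SSSZ)

Working:
  start: add(mul(SSSZ, mul(SSSZ, Z)), SSSZ)
  [1] add(add(mul(SSSZ, Z), mul(SSZ, mul(SSSZ, Z))), SSSZ)
  [2] add(add(add(Z, mul(SSZ, Z)), mul(SSZ, mul(SSSZ, Z))), SSSZ)
  [3] add(add(mul(SSZ, Z), mul(SSZ, mul(SSSZ, Z))), SSSZ)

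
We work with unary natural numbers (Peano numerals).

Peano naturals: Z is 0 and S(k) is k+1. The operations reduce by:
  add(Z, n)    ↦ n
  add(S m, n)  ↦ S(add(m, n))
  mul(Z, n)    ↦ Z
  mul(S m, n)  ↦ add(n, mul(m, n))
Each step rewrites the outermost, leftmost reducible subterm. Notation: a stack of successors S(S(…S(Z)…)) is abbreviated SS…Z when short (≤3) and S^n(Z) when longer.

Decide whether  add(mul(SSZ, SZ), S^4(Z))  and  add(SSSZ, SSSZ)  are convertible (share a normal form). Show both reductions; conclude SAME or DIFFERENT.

Term A:
  start: add(mul(SSZ, SZ), S^4(Z))
  [1] add(add(SZ, mul(SZ, SZ)), S^4(Z))
  [2] add(S(add(Z, mul(SZ, SZ))), S^4(Z))
  [3] S(add(add(Z, mul(SZ, SZ)), S^4(Z)))
  [4] S(add(mul(SZ, SZ), S^4(Z)))
  [5] S(add(add(SZ, mul(Z, SZ)), S^4(Z)))
  [6] S(add(S(add(Z, mul(Z, SZ))), S^4(Z)))
  [7] S(S(add(add(Z, mul(Z, SZ)), S^4(Z))))
  [8] S(S(add(mul(Z, SZ), S^4(Z))))
  [9] S(S(add(Z, S^4(Z))))
  [10] S^6(Z)

Term B:
  start: add(SSSZ, SSSZ)
  [1] S(add(SSZ, SSSZ))
  [2] S(S(add(SZ, SSSZ)))
  [3] S(S(S(add(Z, SSSZ))))
  [4] S^6(Z)

Answer: SAME — A ⇓ S^6(Z), B ⇓ S^6(Z)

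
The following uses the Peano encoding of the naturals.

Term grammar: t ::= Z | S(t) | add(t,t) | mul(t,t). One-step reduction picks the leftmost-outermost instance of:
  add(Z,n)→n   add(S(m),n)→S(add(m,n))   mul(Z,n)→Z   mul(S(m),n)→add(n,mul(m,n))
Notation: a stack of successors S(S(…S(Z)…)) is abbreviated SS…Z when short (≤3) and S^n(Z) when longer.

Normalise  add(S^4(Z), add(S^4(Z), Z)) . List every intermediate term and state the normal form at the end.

Answer: normal form = S^8(Z)  (in 10 steps)

Working:
  start: add(S^4(Z), add(S^4(Z), Z))
  [1] S(add(SSSZ, add(S^4(Z), Z)))
  [2] S(S(add(SSZ, add(S^4(Z), Z))))
  [3] S(S(S(add(SZ, add(S^4(Z), Z)))))
  [4] S(S(S(S(add(Z, add(S^4(Z), Z))))))
  [5] S(S(S(S(add(S^4(Z), Z)))))
  [6] S(S(S(S(S(add(SSSZ, Z))))))
  [7] S(S(S(S(S(S(add(SSZ, Z)))))))
  [8] S(S(S(S(S(S(S(add(SZ, Z))))))))
  [9] S(S(S(S(S(S(S(S(add(Z, Z)))))))))
  [10] S^8(Z)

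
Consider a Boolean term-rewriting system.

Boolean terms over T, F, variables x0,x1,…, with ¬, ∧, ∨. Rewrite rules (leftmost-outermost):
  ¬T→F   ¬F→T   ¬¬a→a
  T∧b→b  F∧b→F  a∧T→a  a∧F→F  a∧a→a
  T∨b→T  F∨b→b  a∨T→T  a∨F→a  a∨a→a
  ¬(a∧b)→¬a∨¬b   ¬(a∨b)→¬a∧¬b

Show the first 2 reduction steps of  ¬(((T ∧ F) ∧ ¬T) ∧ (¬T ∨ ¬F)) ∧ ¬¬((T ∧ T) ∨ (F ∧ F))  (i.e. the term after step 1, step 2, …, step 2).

Answer: after 2 steps: ((¬(T ∧ F) ∨ ¬¬T) ∨ ¬(¬T ∨ ¬F)) ∧ ¬¬((T ∧ T) ∨ (F ∧ F))

Reduction:
  start: ¬(((T ∧ F) ∧ ¬T) ∧ (¬T ∨ ¬F)) ∧ ¬¬((T ∧ T) ∨ (F ∧ F))
  →1  (¬((T ∧ F) ∧ ¬T) ∨ ¬(¬T ∨ ¬F)) ∧ ¬¬((T ∧ T) ∨ (F ∧ F))
  →2  ((¬(T ∧ F) ∨ ¬¬T) ∨ ¬(¬T ∨ ¬F)) ∧ ¬¬((T ∧ T) ∨ (F ∧ F))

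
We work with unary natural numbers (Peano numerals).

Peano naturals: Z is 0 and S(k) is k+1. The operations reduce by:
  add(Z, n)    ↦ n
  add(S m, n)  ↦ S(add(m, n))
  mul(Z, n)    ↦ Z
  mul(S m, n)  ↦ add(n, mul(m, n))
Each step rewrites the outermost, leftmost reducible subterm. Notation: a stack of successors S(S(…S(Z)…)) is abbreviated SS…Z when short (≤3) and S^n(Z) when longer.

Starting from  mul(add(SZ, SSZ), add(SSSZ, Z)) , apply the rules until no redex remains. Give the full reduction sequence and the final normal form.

Answer: normal form = S^9(Z)  (in 30 steps)

Working:
  start: mul(add(SZ, SSZ), add(SSSZ, Z))
  →1  mul(S(add(Z, SSZ)), add(SSSZ, Z))
  →2  add(add(SSSZ, Z), mul(add(Z, SSZ), add(SSSZ, Z)))
  →3  add(S(add(SSZ, Z)), mul(add(Z, SSZ), add(SSSZ, Z)))
  →4  S(add(add(SSZ, Z), mul(add(Z, SSZ), add(SSSZ, Z))))
  →5  S(add(S(add(SZ, Z)), mul(add(Z, SSZ), add(SSSZ, Z))))
  →6  S(S(add(add(SZ, Z), mul(add(Z, SSZ), add(SSSZ, Z)))))
  →7  S(S(add(S(add(Z, Z)), mul(add(Z, SSZ), add(SSSZ, Z)))))
  →8  S(S(S(add(add(Z, Z), mul(add(Z, SSZ), add(SSSZ, Z))))))
  →9  S(S(S(add(Z, mul(add(Z, SSZ), add(SSSZ, Z))))))
  →10  S(S(S(mul(add(Z, SSZ), add(SSSZ, Z)))))
  →11  S(S(S(mul(SSZ, add(SSSZ, Z)))))
  →12  S(S(S(add(add(SSSZ, Z), mul(SZ, add(SSSZ, Z))))))
  →13  S(S(S(add(S(add(SSZ, Z)), mul(SZ, add(SSSZ, Z))))))
  →14  S(S(S(S(add(add(SSZ, Z), mul(SZ, add(SSSZ, Z)))))))
  →15  S(S(S(S(add(S(add(SZ, Z)), mul(SZ, add(SSSZ, Z)))))))
  →16  S(S(S(S(S(add(add(SZ, Z), mul(SZ, add(SSSZ, Z))))))))
  →17  S(S(S(S(S(add(S(add(Z, Z)), mul(SZ, add(SSSZ, Z))))))))
  →18  S(S(S(S(S(S(add(add(Z, Z), mul(SZ, add(SSSZ, Z)))))))))
  →19  S(S(S(S(S(S(add(Z, mul(SZ, add(SSSZ, Z)))))))))
  →20  S(S(S(S(S(S(mul(SZ, add(SSSZ, Z))))))))
  →21  S(S(S(S(S(S(add(add(SSSZ, Z), mul(Z, add(SSSZ, Z)))))))))
  →22  S(S(S(S(S(S(add(S(add(SSZ, Z)), mul(Z, add(SSSZ, Z)))))))))
  →23  S(S(S(S(S(S(S(add(add(SSZ, Z), mul(Z, add(SSSZ, Z))))))))))
  →24  S(S(S(S(S(S(S(add(S(add(SZ, Z)), mul(Z, add(SSSZ, Z))))))))))
  →25  S(S(S(S(S(S(S(S(add(add(SZ, Z), mul(Z, add(SSSZ, Z)))))))))))
  →26  S(S(S(S(S(S(S(S(add(S(add(Z, Z)), mul(Z, add(SSSZ, Z)))))))))))
  →27  S(S(S(S(S(S(S(S(S(add(add(Z, Z), mul(Z, add(SSSZ, Z))))))))))))
  →28  S(S(S(S(S(S(S(S(S(add(Z, mul(Z, add(SSSZ, Z))))))))))))
  →29  S(S(S(S(S(S(S(S(S(mul(Z, add(SSSZ, Z)))))))))))
  →30  S^9(Z)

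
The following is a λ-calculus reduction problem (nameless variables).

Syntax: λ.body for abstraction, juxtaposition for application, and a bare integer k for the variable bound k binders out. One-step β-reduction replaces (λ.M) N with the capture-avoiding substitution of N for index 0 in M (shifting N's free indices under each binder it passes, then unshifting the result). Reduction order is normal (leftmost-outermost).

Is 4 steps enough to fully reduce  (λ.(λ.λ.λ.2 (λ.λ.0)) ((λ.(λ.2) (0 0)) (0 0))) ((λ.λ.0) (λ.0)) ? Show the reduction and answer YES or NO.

  start: (λ.(λ.λ.λ.2 (λ.λ.0)) ((λ.(λ.2) (0 0)) (0 0))) ((λ.λ.0) (λ.0))
  →1  (λ.λ.λ.2 (λ.λ.0)) ((λ.(λ.(λ.λ.0) (λ.0)) (0 0)) ((λ.λ.0) (λ.0) ((λ.λ.0) (λ.0))))
  →2  λ.λ.(λ.(λ.(λ.λ.0) (λ.0)) (0 0)) ((λ.λ.0) (λ.0) ((λ.λ.0) (λ.0))) (λ.λ.0)
  →3  λ.λ.(λ.(λ.λ.0) (λ.0)) ((λ.λ.0) (λ.0) ((λ.λ.0) (λ.0)) ((λ.λ.0) (λ.0) ((λ.λ.0) (λ.0)))) (λ.λ.0)
  →4  λ.λ.(λ.λ.0) (λ.0) (λ.λ.0)

Answer: NO — after 4 steps the term is λ.λ.(λ.λ.0) (λ.0) (λ.λ.0), not yet normal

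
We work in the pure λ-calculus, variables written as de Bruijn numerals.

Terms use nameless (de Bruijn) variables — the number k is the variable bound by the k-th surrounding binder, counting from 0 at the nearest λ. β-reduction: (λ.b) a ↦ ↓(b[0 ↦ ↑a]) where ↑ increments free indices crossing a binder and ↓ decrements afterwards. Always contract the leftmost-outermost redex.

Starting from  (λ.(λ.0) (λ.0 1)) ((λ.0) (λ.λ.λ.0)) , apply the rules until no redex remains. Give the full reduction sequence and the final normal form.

  start: (λ.(λ.0) (λ.0 1)) ((λ.0) (λ.λ.λ.0))
  step 1: (λ.0) (λ.0 ((λ.0) (λ.λ.λ.0)))
  step 2: λ.0 ((λ.0) (λ.λ.λ.0))
  step 3: λ.0 (λ.λ.λ.0)

Answer: normal form = λ.0 (λ.λ.λ.0)  (in 3 steps)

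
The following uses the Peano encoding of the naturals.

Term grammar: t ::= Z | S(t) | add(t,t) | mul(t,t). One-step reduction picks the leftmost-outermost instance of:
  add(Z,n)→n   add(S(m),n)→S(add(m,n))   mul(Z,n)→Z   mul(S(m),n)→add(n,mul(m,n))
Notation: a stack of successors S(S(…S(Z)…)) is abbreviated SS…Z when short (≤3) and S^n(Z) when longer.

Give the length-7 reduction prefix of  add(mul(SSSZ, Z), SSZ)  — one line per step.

Answer: after 7 steps: add(Z, SSZ)

Derivation:
  start: add(mul(SSSZ, Z), SSZ)
  [1] add(add(Z, mul(SSZ, Z)), SSZ)
  [2] add(mul(SSZ, Z), SSZ)
  [3] add(add(Z, mul(SZ, Z)), SSZ)
  [4] add(mul(SZ, Z), SSZ)
  [5] add(add(Z, mul(Z, Z)), SSZ)
  [6] add(mul(Z, Z), SSZ)
  [7] add(Z, SSZ)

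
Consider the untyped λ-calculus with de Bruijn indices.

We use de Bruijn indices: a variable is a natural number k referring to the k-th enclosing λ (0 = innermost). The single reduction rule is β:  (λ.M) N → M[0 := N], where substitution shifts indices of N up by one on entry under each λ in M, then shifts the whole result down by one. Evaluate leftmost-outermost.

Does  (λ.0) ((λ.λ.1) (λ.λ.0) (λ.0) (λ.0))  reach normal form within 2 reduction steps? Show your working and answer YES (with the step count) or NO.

Answer: NO — after 2 steps the term is (λ.λ.λ.0) (λ.0) (λ.0), not yet normal

Working:
  start: (λ.0) ((λ.λ.1) (λ.λ.0) (λ.0) (λ.0))
  step 1: (λ.λ.1) (λ.λ.0) (λ.0) (λ.0)
  step 2: (λ.λ.λ.0) (λ.0) (λ.0)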